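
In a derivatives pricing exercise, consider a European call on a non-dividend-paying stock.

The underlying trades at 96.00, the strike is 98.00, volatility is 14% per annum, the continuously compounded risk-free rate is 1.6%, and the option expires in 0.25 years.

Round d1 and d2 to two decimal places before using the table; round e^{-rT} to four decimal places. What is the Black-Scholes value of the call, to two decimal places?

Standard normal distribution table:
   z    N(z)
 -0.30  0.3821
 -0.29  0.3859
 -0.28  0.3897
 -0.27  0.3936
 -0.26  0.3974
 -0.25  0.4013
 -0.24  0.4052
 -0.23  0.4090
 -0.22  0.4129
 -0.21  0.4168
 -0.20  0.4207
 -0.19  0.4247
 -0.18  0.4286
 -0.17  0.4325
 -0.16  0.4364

σ√T = 0.14 × 0.5000 = 0.0700
d₁ = [ln(96/98) + (0.016 + 0.14²/2)·0.25] / 0.0700 = [-0.0206 + 0.0065] / 0.0700 = -0.2024 → -0.20
d₂ = d₁ − σ√T = -0.2024 − 0.0700 = -0.2724 → -0.27
exp(−rT) = exp(−0.016·0.25) = 0.9960
N(d₁) = N(-0.20) = 0.4207;  N(d₂) = N(-0.27) = 0.3936
C = 96·0.4207 − 98·0.9960·0.3936 = 40.3872 − 38.4185 = 1.9687

1.97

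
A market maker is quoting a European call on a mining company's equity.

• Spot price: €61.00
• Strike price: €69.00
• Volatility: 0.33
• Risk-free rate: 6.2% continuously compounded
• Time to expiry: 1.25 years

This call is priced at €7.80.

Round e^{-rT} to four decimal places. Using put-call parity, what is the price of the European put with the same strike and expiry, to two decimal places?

exp(−rT) = exp(−0.062·1.25) = 0.9254
Put-call parity: C − P = S − K·e^(−rT) = 61 − 69·0.9254 = 61 − 63.8526 = -2.8526
P = C − (C − P) = 7.80 − (-2.8526) = 10.6526

€10.65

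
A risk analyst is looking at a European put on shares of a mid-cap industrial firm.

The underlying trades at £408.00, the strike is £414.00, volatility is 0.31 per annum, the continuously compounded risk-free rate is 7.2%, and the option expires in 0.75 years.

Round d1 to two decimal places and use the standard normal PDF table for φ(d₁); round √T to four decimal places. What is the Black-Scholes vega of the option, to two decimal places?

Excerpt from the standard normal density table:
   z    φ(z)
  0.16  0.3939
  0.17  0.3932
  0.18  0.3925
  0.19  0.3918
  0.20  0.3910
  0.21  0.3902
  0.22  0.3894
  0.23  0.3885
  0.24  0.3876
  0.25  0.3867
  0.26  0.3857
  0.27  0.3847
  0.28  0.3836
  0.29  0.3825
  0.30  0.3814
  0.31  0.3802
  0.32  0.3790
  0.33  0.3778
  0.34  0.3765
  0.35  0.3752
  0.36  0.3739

135.54

σ√T = 0.31·√0.75 = 0.2685
ln(S/K) + (r + σ²/2)T = ln(408/414) + (0.072 + 0.31²/2)·0.75 = -0.0146 + 0.0900 = 0.0754
d₁ = 0.0754 / 0.2685 = 0.2810 → 0.28
√T = √0.75 = 0.8660
φ(d₁) = φ(0.28) = 0.3836
vega = S·φ(d₁)·√T = 408·0.3836·0.8660 = 135.5366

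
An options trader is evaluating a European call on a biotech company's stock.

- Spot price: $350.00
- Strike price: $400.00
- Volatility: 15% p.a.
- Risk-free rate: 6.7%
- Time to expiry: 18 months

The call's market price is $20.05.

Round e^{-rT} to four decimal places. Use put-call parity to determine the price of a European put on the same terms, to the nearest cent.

e^(−rT) = e^(−0.067·1.5) = 0.9044
Put-call parity: C − P = S − K·e^(−rT) = 350 − 400·0.9044 = 350 − 361.7600 = -11.7600
P = C − (C − P) = 20.05 − (-11.7600) = 31.8100

$31.81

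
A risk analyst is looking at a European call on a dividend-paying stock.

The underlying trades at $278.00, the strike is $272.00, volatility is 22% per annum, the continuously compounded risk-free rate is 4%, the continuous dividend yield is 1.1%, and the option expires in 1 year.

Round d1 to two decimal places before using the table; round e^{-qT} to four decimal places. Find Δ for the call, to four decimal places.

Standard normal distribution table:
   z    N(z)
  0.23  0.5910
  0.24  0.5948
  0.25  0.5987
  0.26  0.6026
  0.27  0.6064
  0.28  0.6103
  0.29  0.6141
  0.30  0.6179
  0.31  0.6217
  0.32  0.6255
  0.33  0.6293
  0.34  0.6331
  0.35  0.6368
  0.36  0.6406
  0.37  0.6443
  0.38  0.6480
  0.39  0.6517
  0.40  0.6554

σ√T = 0.22·√1 = 0.2200
d₁ = [ln(278/272) + (0.04 − 0.011 + 0.22²/2)·1] / 0.2200 = [0.0218 + 0.0532] / 0.2200 = 0.3410 ≈ 0.34
N(d₁) = N(0.34) = 0.6331
Δ_call = exp(−qT)·N(d₁) = 0.9891·0.6331 = 0.6262

0.6262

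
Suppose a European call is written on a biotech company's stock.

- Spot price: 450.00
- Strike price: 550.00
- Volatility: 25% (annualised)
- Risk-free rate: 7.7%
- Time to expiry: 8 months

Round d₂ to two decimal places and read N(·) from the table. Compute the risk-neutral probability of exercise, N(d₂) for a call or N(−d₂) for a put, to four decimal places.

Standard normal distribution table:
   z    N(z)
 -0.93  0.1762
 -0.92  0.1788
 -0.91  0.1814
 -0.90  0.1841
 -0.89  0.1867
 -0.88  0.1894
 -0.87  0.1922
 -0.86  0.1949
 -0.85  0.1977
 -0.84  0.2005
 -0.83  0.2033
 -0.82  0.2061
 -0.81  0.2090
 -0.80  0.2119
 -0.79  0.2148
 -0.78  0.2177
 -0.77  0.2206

0.2033

σ√T = 0.25 × 0.8165 = 0.2041
ln(S/K) + (r + σ²/2)T = ln(450/550) + (0.077 + 0.25²/2)·0.6667 = -0.2007 + 0.0722 = -0.1285
d₁ = -0.1285 / 0.2041 = -0.6295 → -0.63
d₂ = d₁ − σ√T = -0.6295 − 0.2041 = -0.8337 → -0.83
Risk-neutral Pr[S_T > K] = N(d₂) = N(-0.83) = 0.2033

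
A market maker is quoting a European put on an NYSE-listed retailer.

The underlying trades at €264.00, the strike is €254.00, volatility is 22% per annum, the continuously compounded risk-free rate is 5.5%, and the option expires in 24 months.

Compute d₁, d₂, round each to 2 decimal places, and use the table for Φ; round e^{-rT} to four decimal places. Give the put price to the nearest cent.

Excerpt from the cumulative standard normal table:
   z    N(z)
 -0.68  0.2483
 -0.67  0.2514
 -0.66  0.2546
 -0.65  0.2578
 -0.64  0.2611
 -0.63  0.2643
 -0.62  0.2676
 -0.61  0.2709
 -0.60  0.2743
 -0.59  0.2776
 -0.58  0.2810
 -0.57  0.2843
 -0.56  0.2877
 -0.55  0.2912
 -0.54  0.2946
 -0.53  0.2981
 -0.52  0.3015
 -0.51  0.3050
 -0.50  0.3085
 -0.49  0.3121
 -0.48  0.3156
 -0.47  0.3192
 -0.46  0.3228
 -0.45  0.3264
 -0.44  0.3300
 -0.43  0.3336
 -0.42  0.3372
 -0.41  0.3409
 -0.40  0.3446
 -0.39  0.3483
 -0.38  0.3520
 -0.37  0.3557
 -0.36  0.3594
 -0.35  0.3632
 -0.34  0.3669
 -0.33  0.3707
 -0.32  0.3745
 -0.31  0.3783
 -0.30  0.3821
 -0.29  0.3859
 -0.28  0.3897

σ√T = 0.22 × 1.4142 = 0.3111
d₁ = [ln(264/254) + (0.055 + 0.22²/2)·2] / 0.3111 = [0.0386 + 0.1584] / 0.3111 = 0.6332 → 0.63
d₂ = d₁ − σ√T = 0.6332 − 0.3111 = 0.3221 → 0.32
exp(−rT) = exp(−0.055·2) = 0.8958
N(−d₂) = N(-0.32) = 0.3745;  N(−d₁) = N(-0.63) = 0.2643
P = 254·0.8958·0.3745 − 264·0.2643 = 85.2112 − 69.7752 = 15.4360

€15.44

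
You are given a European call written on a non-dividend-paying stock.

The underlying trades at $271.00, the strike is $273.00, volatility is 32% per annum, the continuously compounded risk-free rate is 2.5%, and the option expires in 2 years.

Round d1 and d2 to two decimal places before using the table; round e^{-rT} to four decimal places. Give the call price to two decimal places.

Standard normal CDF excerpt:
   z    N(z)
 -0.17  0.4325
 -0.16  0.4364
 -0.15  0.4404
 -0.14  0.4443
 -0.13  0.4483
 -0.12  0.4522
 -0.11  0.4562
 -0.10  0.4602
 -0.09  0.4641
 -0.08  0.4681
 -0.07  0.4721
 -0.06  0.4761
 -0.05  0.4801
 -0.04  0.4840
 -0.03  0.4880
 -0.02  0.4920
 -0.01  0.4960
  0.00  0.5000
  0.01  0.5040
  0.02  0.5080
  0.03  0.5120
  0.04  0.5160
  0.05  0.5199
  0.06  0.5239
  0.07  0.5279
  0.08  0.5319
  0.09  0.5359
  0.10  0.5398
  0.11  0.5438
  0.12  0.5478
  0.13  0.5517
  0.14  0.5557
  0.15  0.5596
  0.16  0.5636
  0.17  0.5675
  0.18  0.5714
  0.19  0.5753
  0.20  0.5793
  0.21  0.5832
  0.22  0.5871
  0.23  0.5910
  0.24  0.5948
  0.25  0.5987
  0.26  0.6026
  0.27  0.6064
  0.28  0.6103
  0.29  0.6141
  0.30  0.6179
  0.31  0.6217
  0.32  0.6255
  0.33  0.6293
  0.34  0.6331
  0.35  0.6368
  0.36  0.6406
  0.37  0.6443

$53.10

σ√T = 0.32·√2 = 0.4525
d₁ = [ln(271/273) + (0.025 + ½·0.32²)·2] / (σ√T) = (-0.0074 + 0.1524) / 0.4525 = 0.3205 ⇒ 0.32
d₂ = 0.3205 − 0.4525 = -0.1320 ⇒ -0.13
exp(−rT) = exp(−0.025·2) = 0.9512
N(d₁) = N(0.32) = 0.6255;  N(d₂) = N(-0.13) = 0.4483
C = 271·0.6255 − 273·0.9512·0.4483 = 169.5105 − 116.4135 = 53.0970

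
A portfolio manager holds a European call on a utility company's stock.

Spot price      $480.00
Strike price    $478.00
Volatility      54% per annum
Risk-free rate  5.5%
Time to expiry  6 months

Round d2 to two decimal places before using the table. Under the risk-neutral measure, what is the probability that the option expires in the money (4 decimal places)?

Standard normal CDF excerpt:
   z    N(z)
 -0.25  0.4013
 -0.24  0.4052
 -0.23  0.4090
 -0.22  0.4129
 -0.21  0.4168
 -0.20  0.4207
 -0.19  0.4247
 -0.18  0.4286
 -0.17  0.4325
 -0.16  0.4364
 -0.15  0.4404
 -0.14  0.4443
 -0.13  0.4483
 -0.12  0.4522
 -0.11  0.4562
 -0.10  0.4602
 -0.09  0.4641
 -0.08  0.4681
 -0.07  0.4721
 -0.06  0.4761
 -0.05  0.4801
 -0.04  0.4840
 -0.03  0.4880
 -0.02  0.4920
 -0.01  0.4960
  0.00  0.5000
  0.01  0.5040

0.4562

T = 0.5;  σ√T = 0.3818
d₁ = [ln(480/478) + (0.055 + ½·0.54²)·0.5] / (σ√T) = (0.0042 + 0.1004) / 0.3818 = 0.2739 ≈ 0.27
d₂ = 0.2739 − 0.3818 = -0.1080 ≈ -0.11
Risk-neutral Pr[S_T > K] = N(d₂) = N(-0.11) = 0.4562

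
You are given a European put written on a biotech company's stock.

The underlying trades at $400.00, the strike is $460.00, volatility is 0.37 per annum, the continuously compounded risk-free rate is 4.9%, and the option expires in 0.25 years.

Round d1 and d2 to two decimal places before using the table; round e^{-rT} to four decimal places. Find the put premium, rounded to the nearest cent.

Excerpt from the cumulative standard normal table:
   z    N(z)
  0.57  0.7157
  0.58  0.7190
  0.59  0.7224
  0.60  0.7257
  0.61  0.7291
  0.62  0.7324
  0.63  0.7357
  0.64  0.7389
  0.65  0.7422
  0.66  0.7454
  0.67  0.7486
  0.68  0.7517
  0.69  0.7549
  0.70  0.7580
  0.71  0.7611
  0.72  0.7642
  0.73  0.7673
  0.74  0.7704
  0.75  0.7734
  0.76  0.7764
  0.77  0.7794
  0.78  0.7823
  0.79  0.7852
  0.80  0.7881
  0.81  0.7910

$65.19

T = 0.25;  σ√T = 0.1850
d₁ = [ln(400/460) + (0.049 + ½·0.37²)·0.25] / (σ√T) = (-0.1398 + 0.0294) / 0.1850 = -0.5968 which rounds to -0.60
d₂ = -0.5968 − 0.1850 = -0.7818 which rounds to -0.78
e^(−rT) = e^(−0.049·0.25) = 0.9878
P = 460·0.9878·N(0.78) − 400·N(0.60) = 460·0.9878·0.7823 − 400·0.7257 = 355.4677 − 290.2800 = 65.1877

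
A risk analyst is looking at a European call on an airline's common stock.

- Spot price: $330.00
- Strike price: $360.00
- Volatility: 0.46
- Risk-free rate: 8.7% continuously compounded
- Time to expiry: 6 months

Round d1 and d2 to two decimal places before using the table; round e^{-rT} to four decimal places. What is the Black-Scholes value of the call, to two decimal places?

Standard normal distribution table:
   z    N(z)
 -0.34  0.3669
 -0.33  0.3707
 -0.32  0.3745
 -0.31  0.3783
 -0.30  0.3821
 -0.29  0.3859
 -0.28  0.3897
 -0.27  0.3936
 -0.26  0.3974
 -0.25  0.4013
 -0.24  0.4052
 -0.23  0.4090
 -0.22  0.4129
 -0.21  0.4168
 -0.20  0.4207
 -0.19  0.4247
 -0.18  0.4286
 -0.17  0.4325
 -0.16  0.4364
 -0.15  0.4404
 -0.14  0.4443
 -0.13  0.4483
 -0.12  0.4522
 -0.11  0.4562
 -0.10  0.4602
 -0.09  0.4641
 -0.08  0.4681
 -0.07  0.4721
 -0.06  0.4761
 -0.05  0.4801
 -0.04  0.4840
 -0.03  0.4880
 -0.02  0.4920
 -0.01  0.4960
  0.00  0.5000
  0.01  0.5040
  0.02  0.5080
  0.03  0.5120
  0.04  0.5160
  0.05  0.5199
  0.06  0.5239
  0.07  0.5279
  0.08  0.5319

$37.26

T = 0.5;  σ√T = 0.3253
ln(S/K) + (r + σ²/2)T = ln(330/360) + (0.087 + 0.46²/2)·0.5 = -0.0870 + 0.0964 = 0.0094
d₁ = 0.0094 / 0.3253 = 0.0289 ≈ 0.03
d₂ = d₁ − σ√T = 0.0289 − 0.3253 = -0.2964 ≈ -0.30
exp(−rT) = exp(−0.087·0.5) = 0.9574
C = 330·N(0.03) − 360·0.9574·N(-0.30) = 330·0.5120 − 360·0.9574·0.3821 = 168.9600 − 131.6961 = 37.2639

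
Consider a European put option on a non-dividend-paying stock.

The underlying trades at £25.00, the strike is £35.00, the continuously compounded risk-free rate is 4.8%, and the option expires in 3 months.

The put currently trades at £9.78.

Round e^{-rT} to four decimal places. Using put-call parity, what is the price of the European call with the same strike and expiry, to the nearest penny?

£0.20

exp(−rT) = exp(−0.048·0.25) = 0.9881
Put-call parity: C − P = S − K·e^(−rT) = 25 − 35·0.9881 = 25 − 34.5835 = -9.5835
C = P + (C − P) = 9.78 + (-9.5835) = 0.1965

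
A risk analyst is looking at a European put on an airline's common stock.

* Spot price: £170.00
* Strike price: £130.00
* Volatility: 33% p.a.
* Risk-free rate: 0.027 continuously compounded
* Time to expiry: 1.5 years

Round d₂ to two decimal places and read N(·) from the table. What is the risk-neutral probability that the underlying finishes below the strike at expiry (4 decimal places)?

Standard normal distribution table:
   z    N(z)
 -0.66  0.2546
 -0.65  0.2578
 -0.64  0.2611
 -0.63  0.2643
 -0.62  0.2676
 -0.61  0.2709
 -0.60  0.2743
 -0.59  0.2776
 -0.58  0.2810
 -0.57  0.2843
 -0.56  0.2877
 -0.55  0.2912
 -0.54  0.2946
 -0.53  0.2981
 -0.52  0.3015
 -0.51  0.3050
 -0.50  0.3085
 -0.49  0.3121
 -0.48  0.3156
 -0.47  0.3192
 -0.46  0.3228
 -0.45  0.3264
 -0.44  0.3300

σ√T = 0.33·√1.5 = 0.4042
d₁ = [ln(170/130) + (0.027 + 0.33²/2)·1.5] / 0.4042 = [0.2683 + 0.1222] / 0.4042 = 0.9660 ⇒ 0.97
d₂ = d₁ − σ√T = 0.9660 − 0.4042 = 0.5619 ⇒ 0.56
Pr(exercise) under Q = N(−d₂) = N(-0.56) = 0.2877

0.2877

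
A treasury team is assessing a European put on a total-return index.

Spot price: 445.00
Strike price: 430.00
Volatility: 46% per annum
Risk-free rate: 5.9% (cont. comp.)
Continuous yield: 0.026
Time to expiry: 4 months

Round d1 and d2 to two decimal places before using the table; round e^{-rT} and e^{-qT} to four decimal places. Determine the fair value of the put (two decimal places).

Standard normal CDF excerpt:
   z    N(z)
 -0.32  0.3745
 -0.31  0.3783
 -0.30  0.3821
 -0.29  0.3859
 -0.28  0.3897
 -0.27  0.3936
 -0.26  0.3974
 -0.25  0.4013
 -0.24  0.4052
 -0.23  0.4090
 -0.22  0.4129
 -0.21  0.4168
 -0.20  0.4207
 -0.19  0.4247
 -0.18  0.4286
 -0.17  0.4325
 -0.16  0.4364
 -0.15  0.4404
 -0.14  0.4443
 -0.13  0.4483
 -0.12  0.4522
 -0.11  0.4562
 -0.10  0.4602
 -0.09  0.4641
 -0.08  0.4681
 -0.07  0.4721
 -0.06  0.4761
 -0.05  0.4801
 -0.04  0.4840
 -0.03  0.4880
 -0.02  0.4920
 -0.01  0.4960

σ√T = 0.46·√0.3333 = 0.2656
d₁ = [ln(445/430) + (0.059 − 0.026 + 0.46²/2)·0.3333] / 0.2656 = [0.0343 + 0.0463] / 0.2656 = 0.3033 → 0.30
d₂ = d₁ − σ√T = 0.3033 − 0.2656 = 0.0377 → 0.04
e^(−qT) = e^(−0.026·0.3333) = 0.9914;  e^(−rT) = e^(−0.059·0.3333) = 0.9805
P = 430·0.9805·N(-0.04) − 445·0.9914·N(-0.30) = 430·0.9805·0.4840 − 445·0.9914·0.3821 = 204.0617 − 168.5722 = 35.4895

35.49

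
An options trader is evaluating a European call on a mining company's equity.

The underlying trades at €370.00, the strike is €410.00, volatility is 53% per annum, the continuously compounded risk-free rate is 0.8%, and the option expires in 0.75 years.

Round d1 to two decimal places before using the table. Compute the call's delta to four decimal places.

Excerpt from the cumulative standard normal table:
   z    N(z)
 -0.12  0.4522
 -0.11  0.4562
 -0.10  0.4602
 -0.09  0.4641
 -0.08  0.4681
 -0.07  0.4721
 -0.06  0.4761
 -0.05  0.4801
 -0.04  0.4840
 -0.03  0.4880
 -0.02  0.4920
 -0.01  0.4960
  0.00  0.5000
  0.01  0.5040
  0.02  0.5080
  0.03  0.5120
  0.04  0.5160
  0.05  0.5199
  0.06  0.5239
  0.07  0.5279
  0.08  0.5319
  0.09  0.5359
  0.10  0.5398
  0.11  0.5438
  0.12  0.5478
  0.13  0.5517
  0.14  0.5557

0.5080

T = 0.75;  σ√T = 0.4590
d₁ = [ln(370/410) + (0.008 + ½·0.53²)·0.75] / (σ√T) = (-0.1027 + 0.1113) / 0.4590 = 0.0189 → 0.02
N(d₁) = N(0.02) = 0.5080
Δ_call = N(d₁) = 0.5080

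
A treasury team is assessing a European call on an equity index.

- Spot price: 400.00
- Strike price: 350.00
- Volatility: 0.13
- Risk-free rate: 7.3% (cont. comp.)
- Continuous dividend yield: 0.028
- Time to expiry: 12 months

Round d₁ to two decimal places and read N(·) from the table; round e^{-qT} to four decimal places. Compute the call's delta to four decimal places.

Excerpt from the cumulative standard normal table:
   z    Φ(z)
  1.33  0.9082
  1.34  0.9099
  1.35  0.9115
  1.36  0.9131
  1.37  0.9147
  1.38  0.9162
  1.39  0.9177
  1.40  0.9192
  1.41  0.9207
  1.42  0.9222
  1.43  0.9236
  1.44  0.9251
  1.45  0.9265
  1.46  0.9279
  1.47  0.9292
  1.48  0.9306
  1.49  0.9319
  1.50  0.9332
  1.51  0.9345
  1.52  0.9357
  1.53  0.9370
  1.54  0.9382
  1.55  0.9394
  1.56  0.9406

σ√T = 0.13·√1 = 0.1300
d₁ = [ln(400/350) + (0.073 − 0.028 + ½·0.13²)·1] / (σ√T) = (0.1335 + 0.0534) / 0.1300 = 1.4383 ≈ 1.44
N(d₁) = N(1.44) = 0.9251
Δ_call = e^(−qT)·N(d₁) = 0.9724·0.9251 = 0.8996

0.8996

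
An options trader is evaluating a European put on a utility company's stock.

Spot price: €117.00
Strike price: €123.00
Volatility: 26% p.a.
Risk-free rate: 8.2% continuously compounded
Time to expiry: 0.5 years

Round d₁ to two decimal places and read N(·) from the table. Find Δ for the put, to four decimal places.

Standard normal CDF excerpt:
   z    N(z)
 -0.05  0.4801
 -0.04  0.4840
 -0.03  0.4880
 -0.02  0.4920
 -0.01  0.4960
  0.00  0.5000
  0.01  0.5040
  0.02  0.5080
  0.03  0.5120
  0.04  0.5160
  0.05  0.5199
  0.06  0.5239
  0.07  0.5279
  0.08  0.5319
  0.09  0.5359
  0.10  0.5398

-0.4840

σ√T = 0.26·√0.5 = 0.1838
ln(S/K) + (r + σ²/2)T = ln(117/123) + (0.082 + 0.26²/2)·0.5 = -0.0500 + 0.0579 = 0.0079
d₁ = 0.0079 / 0.1838 = 0.0429 which rounds to 0.04
N(d₁) = N(0.04) = 0.5160
Δ_put = N(d₁) − 1 = 0.5160 − 1 = -0.4840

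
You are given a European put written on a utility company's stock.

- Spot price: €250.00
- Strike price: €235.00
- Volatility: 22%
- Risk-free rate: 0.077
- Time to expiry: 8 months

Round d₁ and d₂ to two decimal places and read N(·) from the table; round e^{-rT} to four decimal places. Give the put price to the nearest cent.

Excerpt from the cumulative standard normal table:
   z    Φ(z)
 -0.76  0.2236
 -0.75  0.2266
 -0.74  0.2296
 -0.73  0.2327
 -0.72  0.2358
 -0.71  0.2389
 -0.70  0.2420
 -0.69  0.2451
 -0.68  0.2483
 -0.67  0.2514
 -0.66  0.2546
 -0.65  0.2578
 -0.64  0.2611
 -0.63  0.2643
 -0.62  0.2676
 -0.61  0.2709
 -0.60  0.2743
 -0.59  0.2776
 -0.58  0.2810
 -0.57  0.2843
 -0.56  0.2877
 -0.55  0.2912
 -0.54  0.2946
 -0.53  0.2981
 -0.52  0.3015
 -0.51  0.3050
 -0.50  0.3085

T = 0.6667;  σ√T = 0.1796
ln(S/K) + (r + σ²/2)T = ln(250/235) + (0.077 + 0.22²/2)·0.6667 = 0.0619 + 0.0675 = 0.1293
d₁ = 0.1293 / 0.1796 = 0.7201 ⇒ 0.72
d₂ = d₁ − σ√T = 0.7201 − 0.1796 = 0.5404 ⇒ 0.54
e^(−rT) = e^(−0.077·0.6667) = 0.9500
N(−d₂) = N(-0.54) = 0.2946;  N(−d₁) = N(-0.72) = 0.2358
P = 235·0.9500·0.2946 − 250·0.2358 = 65.7694 − 58.9500 = 6.8194

€6.82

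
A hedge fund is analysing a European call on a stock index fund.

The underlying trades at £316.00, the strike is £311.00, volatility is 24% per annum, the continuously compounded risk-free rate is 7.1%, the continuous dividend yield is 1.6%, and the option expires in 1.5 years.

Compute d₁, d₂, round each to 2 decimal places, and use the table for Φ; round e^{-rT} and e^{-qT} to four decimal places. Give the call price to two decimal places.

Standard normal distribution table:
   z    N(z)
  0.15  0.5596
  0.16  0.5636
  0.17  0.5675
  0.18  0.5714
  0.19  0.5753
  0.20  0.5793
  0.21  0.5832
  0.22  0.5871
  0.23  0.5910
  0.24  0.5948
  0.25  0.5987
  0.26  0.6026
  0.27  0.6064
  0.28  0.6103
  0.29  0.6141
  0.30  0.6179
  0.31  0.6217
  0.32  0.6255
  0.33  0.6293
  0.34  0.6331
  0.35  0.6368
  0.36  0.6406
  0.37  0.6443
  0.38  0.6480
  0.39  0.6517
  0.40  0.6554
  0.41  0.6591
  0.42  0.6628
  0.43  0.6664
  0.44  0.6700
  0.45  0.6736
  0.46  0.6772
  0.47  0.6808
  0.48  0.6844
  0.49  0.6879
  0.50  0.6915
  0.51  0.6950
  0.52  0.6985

£50.30

T = 1.5;  σ√T = 0.2939
ln(S/K) + (r − q + σ²/2)T = ln(316/311) + (0.071 − 0.016 + 0.24²/2)·1.5 = 0.0159 + 0.1257 = 0.1416
d₁ = 0.1416 / 0.2939 = 0.4819 which rounds to 0.48
d₂ = d₁ − σ√T = 0.4819 − 0.2939 = 0.1880 which rounds to 0.19
exp(−qT) = exp(−0.016·1.5) = 0.9763;  exp(−rT) = exp(−0.071·1.5) = 0.8990
C = 316·0.9763·N(0.48) − 311·0.8990·N(0.19) = 316·0.9763·0.6844 − 311·0.8990·0.5753 = 211.1448 − 160.8476 = 50.2972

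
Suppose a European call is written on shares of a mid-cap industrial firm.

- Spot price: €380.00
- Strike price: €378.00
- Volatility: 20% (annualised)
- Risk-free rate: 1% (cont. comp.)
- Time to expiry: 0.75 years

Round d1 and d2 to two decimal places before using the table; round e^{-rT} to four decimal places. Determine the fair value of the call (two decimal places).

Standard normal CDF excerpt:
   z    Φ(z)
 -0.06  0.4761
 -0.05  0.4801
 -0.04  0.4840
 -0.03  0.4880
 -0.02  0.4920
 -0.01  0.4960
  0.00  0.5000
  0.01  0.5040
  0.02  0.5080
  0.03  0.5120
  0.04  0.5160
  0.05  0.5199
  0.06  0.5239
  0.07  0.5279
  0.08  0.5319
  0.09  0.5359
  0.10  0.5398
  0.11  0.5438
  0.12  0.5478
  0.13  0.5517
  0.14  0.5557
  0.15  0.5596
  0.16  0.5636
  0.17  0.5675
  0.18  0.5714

€28.09

σ√T = 0.2 × 0.8660 = 0.1732
d₁ = [ln(380/378) + (0.01 + ½·0.2²)·0.75] / (σ√T) = (0.0053 + 0.0225) / 0.1732 = 0.1604 ≈ 0.16
d₂ = 0.1604 − 0.1732 = -0.0128 ≈ -0.01
e^(−rT) = e^(−0.01·0.75) = 0.9925
N(d₁) = N(0.16) = 0.5636;  N(d₂) = N(-0.01) = 0.4960
C = 380·0.5636 − 378·0.9925·0.4960 = 214.1680 − 186.0818 = 28.0862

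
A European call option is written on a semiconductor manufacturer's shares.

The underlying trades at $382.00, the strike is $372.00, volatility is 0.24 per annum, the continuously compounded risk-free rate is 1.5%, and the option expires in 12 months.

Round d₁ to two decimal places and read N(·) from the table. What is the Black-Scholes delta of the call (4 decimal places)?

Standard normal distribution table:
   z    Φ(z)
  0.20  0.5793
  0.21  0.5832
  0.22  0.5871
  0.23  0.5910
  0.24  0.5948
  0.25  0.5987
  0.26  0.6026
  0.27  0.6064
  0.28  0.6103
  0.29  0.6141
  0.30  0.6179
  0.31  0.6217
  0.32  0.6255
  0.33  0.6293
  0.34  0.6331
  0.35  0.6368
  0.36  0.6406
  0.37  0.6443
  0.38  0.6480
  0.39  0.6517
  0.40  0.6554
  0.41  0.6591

T = 1;  σ√T = 0.2400
d₁ = [ln(382/372) + (0.015 + ½·0.24²)·1] / (σ√T) = (0.0265 + 0.0438) / 0.2400 = 0.2930 → 0.29
N(d₁) = N(0.29) = 0.6141
Δ_call = N(d₁) = 0.6141

0.6141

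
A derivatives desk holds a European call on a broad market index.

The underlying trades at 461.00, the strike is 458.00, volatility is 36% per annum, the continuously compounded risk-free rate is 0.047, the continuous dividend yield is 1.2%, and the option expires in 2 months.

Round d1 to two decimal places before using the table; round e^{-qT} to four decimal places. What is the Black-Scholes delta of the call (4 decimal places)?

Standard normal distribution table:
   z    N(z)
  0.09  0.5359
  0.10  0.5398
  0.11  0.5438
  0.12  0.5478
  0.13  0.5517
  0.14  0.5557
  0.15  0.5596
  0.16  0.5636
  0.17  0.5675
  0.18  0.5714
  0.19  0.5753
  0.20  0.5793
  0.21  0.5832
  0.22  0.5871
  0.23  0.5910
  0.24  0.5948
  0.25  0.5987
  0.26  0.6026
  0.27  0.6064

0.5625

T = 0.1667;  σ√T = 0.1470
d₁ = [ln(461/458) + (0.047 − 0.012 + ½·0.36²)·0.1667] / (σ√T) = (0.0065 + 0.0166) / 0.1470 = 0.1576 ⇒ 0.16
N(d₁) = N(0.16) = 0.5636
Δ_call = exp(−qT)·N(d₁) = 0.9980·0.5636 = 0.5625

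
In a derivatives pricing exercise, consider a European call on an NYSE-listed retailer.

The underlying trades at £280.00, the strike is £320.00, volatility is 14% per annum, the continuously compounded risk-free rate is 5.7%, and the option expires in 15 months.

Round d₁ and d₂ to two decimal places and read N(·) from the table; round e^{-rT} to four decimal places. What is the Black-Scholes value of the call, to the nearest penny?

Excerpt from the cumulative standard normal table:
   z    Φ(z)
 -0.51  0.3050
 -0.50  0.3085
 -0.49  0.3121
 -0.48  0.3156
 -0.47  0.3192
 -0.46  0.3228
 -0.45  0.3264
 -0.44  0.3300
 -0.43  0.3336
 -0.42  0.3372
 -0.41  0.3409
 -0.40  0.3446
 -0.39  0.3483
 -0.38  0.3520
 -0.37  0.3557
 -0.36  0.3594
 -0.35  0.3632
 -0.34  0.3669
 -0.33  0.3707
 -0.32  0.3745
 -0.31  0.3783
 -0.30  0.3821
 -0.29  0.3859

£10.82

σ√T = 0.14·√1.25 = 0.1565
d₁ = [ln(280/320) + (0.057 + 0.14²/2)·1.25] / 0.1565 = [-0.1335 + 0.0835] / 0.1565 = -0.3196 → -0.32
d₂ = d₁ − σ√T = -0.3196 − 0.1565 = -0.4762 → -0.48
exp(−rT) = exp(−0.057·1.25) = 0.9312
N(d₁) = N(-0.32) = 0.3745;  N(d₂) = N(-0.48) = 0.3156
C = 280·0.3745 − 320·0.9312·0.3156 = 104.8600 − 94.0438 = 10.8162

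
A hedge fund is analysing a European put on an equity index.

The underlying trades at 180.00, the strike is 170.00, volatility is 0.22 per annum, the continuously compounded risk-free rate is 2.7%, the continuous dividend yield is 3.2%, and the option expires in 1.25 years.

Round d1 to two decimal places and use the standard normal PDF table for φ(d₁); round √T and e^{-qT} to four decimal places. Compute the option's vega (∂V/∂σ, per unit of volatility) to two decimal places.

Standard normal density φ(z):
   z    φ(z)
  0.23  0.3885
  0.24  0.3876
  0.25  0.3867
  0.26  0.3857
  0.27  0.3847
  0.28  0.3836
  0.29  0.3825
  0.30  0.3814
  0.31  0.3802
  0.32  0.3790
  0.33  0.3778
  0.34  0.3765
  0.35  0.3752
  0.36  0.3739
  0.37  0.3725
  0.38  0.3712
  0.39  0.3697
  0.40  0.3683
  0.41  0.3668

73.05

σ√T = 0.22·√1.25 = 0.2460
d₁ = [ln(180/170) + (0.027 − 0.032 + 0.22²/2)·1.25] / 0.2460 = [0.0572 + 0.0240] / 0.2460 = 0.3300 which rounds to 0.33
√T = √1.25 = 1.1180
φ(d₁) = φ(0.33) = 0.3778
exp(−qT) = exp(−0.032·1.25) = 0.9608
vega = S·exp(−qT)·φ(d₁)·√T = 180·0.9608·0.3778·1.1180 = 73.0482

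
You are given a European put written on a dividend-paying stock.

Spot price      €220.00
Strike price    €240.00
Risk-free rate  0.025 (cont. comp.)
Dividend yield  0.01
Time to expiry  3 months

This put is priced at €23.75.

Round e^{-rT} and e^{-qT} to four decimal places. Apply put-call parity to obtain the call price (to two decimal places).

€4.69

exp(−qT) = exp(−0.01·0.25) = 0.9975;  exp(−rT) = exp(−0.025·0.25) = 0.9938
Put-call parity: C − P = S·e^(−qT) − K·e^(−rT) = 220·0.9975 − 240·0.9938 = 219.4500 − 238.5120 = -19.0620
C = P + (C − P) = 23.75 + (-19.0620) = 4.6880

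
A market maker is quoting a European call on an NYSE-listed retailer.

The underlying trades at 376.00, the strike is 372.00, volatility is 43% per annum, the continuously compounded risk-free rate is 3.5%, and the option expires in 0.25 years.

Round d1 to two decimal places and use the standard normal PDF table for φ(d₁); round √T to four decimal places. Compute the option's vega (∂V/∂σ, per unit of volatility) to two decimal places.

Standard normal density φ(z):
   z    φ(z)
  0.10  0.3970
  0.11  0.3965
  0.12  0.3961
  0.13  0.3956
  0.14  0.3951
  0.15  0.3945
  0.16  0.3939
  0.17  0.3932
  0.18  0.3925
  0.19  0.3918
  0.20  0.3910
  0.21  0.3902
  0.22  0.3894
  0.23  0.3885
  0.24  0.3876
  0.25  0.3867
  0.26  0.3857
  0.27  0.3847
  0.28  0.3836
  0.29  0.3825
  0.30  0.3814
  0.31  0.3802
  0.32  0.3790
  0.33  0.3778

73.51

σ√T = 0.43·√0.25 = 0.2150
ln(S/K) + (r + σ²/2)T = ln(376/372) + (0.035 + 0.43²/2)·0.25 = 0.0107 + 0.0319 = 0.0426
d₁ = 0.0426 / 0.2150 = 0.1979 which rounds to 0.20
√T = √0.25 = 0.5000
φ(d₁) = φ(0.20) = 0.3910
vega = S·φ(d₁)·√T = 376·0.3910·0.5000 = 73.5080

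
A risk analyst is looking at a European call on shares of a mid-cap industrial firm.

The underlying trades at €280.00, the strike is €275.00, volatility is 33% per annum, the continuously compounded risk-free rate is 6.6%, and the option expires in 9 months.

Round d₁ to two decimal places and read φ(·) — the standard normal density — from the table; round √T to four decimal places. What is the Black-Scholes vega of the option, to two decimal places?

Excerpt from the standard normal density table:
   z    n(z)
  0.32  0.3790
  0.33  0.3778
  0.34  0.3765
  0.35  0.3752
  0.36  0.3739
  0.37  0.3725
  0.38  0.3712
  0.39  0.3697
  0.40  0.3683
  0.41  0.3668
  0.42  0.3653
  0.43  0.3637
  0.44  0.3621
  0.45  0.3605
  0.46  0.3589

90.01

T = 0.75;  σ√T = 0.2858
d₁ = [ln(280/275) + (0.066 + 0.33²/2)·0.75] / 0.2858 = [0.0180 + 0.0903] / 0.2858 = 0.3791 which rounds to 0.38
√T = √0.75 = 0.8660
φ(d₁) = φ(0.38) = 0.3712
vega = S·φ(d₁)·√T = 280·0.3712·0.8660 = 90.0086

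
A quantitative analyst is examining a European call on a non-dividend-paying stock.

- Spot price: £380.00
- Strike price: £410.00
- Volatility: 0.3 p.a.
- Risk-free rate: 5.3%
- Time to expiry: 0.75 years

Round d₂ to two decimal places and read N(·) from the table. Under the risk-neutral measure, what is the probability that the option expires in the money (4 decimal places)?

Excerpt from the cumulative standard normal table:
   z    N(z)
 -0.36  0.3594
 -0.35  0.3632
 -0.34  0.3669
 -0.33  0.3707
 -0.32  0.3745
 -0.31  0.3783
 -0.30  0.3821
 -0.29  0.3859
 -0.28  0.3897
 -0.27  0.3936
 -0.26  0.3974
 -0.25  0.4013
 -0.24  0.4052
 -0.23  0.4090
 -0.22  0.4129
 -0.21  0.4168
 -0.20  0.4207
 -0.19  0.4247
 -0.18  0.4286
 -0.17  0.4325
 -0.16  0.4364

σ√T = 0.3·√0.75 = 0.2598
d₁ = [ln(380/410) + (0.053 + 0.3²/2)·0.75] / 0.2598 = [-0.0760 + 0.0735] / 0.2598 = -0.0096 ⇒ -0.01
d₂ = d₁ − σ√T = -0.0096 − 0.2598 = -0.2694 ⇒ -0.27
Pr(exercise) under Q = N(d₂) = 0.3936

0.3936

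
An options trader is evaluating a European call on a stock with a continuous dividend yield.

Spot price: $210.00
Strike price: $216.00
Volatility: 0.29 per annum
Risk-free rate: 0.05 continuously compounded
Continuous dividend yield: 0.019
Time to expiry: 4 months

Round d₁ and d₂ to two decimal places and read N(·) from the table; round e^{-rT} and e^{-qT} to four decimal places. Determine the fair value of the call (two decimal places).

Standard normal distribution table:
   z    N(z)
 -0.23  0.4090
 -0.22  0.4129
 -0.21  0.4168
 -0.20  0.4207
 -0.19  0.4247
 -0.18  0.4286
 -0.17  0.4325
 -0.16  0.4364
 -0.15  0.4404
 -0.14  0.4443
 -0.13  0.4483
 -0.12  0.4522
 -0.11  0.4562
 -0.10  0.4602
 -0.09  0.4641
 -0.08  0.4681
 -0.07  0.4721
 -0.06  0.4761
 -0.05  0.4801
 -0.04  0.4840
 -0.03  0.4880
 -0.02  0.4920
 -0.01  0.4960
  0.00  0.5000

$12.45

σ√T = 0.29·√0.3333 = 0.1674
d₁ = [ln(210/216) + (0.05 − 0.019 + ½·0.29²)·0.3333] / (σ√T) = (-0.0282 + 0.0244) / 0.1674 = -0.0228 → -0.02
d₂ = -0.0228 − 0.1674 = -0.1903 → -0.19
e^(−qT) = e^(−0.019·0.3333) = 0.9937;  e^(−rT) = e^(−0.05·0.3333) = 0.9835
N(d₁) = N(-0.02) = 0.4920;  N(d₂) = N(-0.19) = 0.4247
C = 210·0.9937·0.4920 − 216·0.9835·0.4247 = 102.6691 − 90.2216 = 12.4475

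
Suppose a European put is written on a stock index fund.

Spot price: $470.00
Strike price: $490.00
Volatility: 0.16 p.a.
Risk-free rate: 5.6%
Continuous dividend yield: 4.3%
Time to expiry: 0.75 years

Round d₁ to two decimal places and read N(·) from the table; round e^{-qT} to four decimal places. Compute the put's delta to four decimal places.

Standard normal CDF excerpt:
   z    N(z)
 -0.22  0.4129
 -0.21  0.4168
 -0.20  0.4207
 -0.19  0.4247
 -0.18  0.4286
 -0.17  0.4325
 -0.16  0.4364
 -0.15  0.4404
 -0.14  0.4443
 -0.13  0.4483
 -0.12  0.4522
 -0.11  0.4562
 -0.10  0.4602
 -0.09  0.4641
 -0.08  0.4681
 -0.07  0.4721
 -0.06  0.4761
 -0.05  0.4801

-0.5457

σ√T = 0.16·√0.75 = 0.1386
d₁ = [ln(470/490) + (0.056 − 0.043 + 0.16²/2)·0.75] / 0.1386 = [-0.0417 + 0.0194] / 0.1386 = -0.1611 → -0.16
N(d₁) = N(-0.16) = 0.4364
Δ_put = e^(−qT)·(N(d₁) − 1) = 0.9683·(0.4364 − 1) = -0.5457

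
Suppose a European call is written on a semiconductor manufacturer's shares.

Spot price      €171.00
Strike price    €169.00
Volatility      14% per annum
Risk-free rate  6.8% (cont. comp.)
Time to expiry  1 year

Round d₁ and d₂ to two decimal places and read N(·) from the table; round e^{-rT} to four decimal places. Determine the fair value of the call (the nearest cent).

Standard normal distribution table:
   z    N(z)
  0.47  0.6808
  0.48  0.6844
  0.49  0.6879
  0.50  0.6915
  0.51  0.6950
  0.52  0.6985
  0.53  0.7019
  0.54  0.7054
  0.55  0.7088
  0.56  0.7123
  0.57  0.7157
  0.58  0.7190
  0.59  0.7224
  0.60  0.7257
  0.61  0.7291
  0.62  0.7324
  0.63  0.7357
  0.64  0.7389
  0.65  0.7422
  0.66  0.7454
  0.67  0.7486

σ√T = 0.14·√1 = 0.1400
d₁ = [ln(171/169) + (0.068 + 0.14²/2)·1] / 0.1400 = [0.0118 + 0.0778] / 0.1400 = 0.6397 → 0.64
d₂ = d₁ − σ√T = 0.6397 − 0.1400 = 0.4997 → 0.50
e^(−rT) = e^(−0.068·1) = 0.9343
C = 171·N(0.64) − 169·0.9343·N(0.50) = 171·0.7389 − 169·0.9343·0.6915 = 126.3519 − 109.1856 = 17.1663

€17.17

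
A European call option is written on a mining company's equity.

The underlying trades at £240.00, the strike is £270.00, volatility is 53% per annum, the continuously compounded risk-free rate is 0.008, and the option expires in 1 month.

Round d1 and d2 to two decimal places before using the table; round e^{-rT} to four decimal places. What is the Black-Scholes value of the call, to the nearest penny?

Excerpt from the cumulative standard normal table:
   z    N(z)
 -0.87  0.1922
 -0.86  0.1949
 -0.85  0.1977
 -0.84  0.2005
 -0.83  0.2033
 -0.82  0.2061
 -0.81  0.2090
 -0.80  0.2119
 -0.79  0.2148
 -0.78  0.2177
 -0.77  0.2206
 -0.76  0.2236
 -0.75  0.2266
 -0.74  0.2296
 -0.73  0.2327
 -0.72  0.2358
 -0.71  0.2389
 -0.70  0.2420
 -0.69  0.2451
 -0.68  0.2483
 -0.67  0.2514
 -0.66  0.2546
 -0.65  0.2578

T = 0.08333;  σ√T = 0.1530
d₁ = [ln(240/270) + (0.008 + 0.53²/2)·0.08333] / 0.1530 = [-0.1178 + 0.0124] / 0.1530 = -0.6890 → -0.69
d₂ = d₁ − σ√T = -0.6890 − 0.1530 = -0.8420 → -0.84
exp(−rT) = exp(−0.008·0.08333) = 0.9993
N(d₁) = N(-0.69) = 0.2451;  N(d₂) = N(-0.84) = 0.2005
C = 240·0.2451 − 270·0.9993·0.2005 = 58.8240 − 54.0971 = 4.7269

£4.73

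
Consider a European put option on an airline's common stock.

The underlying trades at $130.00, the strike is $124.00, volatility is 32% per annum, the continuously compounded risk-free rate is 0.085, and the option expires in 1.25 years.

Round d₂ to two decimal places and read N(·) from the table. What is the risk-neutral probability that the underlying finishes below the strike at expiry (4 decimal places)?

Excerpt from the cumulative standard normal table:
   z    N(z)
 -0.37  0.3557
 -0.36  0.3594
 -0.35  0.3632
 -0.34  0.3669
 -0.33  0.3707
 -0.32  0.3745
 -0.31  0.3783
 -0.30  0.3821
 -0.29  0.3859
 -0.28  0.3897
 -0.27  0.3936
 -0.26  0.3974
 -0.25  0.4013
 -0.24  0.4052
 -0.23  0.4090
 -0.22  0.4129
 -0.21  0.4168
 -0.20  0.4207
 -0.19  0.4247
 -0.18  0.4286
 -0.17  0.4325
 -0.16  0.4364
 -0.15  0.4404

T = 1.25;  σ√T = 0.3578
d₁ = [ln(130/124) + (0.085 + 0.32²/2)·1.25] / 0.3578 = [0.0473 + 0.1703] / 0.3578 = 0.6079 which rounds to 0.61
d₂ = d₁ − σ√T = 0.6079 − 0.3578 = 0.2502 which rounds to 0.25
Pr(exercise) under Q = N(−d₂) = N(-0.25) = 0.4013

0.4013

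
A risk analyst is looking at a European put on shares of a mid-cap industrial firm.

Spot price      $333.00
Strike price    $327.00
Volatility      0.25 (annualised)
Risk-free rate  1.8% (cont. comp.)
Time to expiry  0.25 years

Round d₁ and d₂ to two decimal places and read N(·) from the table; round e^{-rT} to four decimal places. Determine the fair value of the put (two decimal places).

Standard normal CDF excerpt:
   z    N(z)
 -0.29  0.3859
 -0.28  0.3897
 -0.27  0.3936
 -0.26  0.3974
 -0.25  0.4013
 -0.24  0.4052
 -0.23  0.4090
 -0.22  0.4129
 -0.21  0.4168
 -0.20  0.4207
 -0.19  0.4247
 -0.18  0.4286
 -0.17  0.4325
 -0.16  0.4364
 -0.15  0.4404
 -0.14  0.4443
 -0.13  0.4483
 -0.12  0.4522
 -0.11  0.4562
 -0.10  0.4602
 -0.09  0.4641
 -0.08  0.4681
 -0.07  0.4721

$12.27

T = 0.25;  σ√T = 0.1250
d₁ = [ln(333/327) + (0.018 + ½·0.25²)·0.25] / (σ√T) = (0.0182 + 0.0123) / 0.1250 = 0.2440 ≈ 0.24
d₂ = 0.2440 − 0.1250 = 0.1190 ≈ 0.12
exp(−rT) = exp(−0.018·0.25) = 0.9955
N(−d₂) = N(-0.12) = 0.4522;  N(−d₁) = N(-0.24) = 0.4052
P = 327·0.9955·0.4522 − 333·0.4052 = 147.2040 − 134.9316 = 12.2724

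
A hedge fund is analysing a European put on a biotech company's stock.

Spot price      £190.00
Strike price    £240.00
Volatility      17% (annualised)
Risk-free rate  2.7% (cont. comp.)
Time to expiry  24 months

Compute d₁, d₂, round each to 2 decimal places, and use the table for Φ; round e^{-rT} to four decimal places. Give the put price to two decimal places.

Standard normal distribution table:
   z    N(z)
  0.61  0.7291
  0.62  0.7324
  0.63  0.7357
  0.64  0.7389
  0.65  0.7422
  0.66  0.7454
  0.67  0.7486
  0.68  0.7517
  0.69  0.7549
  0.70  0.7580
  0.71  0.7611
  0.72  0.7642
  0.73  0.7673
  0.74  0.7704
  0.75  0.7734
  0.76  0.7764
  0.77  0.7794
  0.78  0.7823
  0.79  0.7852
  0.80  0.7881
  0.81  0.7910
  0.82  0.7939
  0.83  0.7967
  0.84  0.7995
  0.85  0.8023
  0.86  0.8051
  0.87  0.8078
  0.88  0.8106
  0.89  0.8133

T = 2;  σ√T = 0.2404
d₁ = [ln(190/240) + (0.027 + ½·0.17²)·2] / (σ√T) = (-0.2336 + 0.0829) / 0.2404 = -0.6269 which rounds to -0.63
d₂ = -0.6269 − 0.2404 = -0.8673 which rounds to -0.87
e^(−rT) = e^(−0.027·2) = 0.9474
N(−d₂) = N(0.87) = 0.8078;  N(−d₁) = N(0.63) = 0.7357
P = 240·0.9474·0.8078 − 190·0.7357 = 183.6743 − 139.7830 = 43.8913

£43.89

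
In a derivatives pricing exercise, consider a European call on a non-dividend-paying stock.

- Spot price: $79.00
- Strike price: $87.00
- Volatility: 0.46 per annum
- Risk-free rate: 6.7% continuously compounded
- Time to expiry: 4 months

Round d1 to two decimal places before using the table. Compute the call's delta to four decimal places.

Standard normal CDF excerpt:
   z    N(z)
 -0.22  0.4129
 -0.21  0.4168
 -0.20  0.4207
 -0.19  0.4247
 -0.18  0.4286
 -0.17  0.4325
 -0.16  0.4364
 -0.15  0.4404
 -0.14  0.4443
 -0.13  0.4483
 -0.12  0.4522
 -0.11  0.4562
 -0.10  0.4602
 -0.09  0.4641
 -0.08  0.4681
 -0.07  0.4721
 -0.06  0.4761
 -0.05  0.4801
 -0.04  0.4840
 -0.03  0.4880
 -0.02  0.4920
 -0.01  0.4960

σ√T = 0.46 × 0.5774 = 0.2656
d₁ = [ln(79/87) + (0.067 + ½·0.46²)·0.3333] / (σ√T) = (-0.0965 + 0.0576) / 0.2656 = -0.1463 → -0.15
N(d₁) = N(-0.15) = 0.4404
Δ_call = N(d₁) = 0.4404

0.4404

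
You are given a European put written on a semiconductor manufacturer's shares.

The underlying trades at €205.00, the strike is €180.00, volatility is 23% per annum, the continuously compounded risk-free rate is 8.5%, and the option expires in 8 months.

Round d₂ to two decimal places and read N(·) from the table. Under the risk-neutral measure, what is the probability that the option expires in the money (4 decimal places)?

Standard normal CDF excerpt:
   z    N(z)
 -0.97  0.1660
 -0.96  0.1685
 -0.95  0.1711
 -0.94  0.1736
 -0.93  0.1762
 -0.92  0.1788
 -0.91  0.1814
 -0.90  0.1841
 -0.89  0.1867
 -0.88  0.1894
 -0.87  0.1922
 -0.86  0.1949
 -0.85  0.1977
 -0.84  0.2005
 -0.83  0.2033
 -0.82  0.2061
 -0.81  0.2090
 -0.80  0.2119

T = 0.6667;  σ√T = 0.1878
d₁ = [ln(205/180) + (0.085 + ½·0.23²)·0.6667] / (σ√T) = (0.1301 + 0.0743) / 0.1878 = 1.0882 → 1.09
d₂ = 1.0882 − 0.1878 = 0.9004 → 0.90
Pr(exercise) under Q = N(−d₂) = N(-0.90) = 0.1841

0.1841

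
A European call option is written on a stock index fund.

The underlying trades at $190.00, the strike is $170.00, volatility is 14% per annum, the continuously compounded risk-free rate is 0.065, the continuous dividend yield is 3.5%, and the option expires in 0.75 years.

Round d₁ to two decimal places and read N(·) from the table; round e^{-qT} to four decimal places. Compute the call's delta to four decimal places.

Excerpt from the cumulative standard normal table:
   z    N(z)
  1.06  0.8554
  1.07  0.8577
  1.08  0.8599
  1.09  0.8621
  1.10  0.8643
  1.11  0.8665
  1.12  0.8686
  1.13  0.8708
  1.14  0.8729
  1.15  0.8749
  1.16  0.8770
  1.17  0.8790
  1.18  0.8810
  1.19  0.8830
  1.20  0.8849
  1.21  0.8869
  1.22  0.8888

0.8543

σ√T = 0.14·√0.75 = 0.1212
d₁ = [ln(190/170) + (0.065 − 0.035 + 0.14²/2)·0.75] / 0.1212 = [0.1112 + 0.0299] / 0.1212 = 1.1636 which rounds to 1.16
N(d₁) = N(1.16) = 0.8770
Δ_call = exp(−qT)·N(d₁) = 0.9741·0.8770 = 0.8543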